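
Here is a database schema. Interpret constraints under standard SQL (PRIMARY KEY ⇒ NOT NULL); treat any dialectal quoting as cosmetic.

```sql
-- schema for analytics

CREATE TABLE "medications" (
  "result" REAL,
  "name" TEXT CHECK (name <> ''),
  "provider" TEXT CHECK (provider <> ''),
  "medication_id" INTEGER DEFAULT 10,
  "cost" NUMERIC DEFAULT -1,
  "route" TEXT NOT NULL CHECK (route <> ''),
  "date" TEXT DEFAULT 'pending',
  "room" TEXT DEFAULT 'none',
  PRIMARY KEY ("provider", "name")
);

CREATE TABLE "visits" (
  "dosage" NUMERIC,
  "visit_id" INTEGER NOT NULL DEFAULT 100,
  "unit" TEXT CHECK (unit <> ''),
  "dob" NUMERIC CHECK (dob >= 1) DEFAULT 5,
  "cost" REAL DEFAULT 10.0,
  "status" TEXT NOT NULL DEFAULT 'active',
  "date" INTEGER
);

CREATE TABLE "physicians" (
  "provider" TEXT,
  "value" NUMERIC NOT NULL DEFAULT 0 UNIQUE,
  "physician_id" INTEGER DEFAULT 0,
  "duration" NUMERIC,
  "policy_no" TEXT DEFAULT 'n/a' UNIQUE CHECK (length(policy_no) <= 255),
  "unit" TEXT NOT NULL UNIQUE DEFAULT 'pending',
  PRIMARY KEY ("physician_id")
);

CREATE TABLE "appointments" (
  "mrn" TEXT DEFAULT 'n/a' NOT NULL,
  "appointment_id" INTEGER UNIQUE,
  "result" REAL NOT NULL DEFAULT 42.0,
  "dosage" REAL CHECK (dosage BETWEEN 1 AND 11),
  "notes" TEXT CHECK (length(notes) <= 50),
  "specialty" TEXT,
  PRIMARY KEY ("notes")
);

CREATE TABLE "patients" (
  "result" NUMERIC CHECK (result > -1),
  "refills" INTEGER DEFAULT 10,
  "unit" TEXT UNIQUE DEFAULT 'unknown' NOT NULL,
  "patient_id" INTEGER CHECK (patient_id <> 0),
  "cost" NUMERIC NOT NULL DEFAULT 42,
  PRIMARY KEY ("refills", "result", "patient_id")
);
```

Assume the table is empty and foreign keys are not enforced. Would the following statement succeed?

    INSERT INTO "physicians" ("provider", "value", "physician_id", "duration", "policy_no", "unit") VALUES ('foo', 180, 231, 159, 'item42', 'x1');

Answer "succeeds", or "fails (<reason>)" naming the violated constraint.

succeeds

NOT NULL columns: physician_id is supplied; unit is supplied; value is supplied.
CHECK constraints: 'item42' satisfies (length(policy_no) <= 255).
No constraint is violated.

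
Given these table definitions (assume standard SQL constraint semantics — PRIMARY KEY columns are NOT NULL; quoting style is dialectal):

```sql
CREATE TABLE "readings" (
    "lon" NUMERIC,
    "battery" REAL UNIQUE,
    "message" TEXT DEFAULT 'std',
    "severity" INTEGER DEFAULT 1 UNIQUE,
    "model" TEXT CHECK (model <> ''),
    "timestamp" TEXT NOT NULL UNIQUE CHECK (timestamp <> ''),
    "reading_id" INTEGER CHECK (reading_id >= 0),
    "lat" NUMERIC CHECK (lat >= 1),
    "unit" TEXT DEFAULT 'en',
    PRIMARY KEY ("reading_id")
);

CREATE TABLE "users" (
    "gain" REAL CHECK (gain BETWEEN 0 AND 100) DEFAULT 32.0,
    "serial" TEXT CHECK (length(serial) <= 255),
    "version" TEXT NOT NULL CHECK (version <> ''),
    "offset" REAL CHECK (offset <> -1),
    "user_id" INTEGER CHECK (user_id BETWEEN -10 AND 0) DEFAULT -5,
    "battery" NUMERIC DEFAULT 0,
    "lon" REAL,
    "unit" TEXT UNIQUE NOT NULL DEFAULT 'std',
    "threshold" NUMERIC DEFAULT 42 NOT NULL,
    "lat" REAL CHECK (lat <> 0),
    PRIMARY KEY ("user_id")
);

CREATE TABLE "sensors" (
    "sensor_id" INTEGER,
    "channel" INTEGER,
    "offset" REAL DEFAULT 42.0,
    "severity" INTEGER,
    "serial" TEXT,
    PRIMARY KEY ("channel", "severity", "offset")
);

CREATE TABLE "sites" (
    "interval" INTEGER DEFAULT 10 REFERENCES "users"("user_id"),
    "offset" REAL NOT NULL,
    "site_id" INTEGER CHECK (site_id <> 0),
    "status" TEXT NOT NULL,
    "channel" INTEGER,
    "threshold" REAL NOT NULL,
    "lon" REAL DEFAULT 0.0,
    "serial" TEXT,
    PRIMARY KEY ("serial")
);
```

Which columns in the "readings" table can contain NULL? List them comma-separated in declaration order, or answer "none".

- lon: no NOT NULL constraint applies → nullable.
- battery: UNIQUE does not imply NOT NULL → nullable.
- message: DEFAULT only fills an omitted column; an explicit NULL is still allowed → nullable.
- severity: UNIQUE does not imply NOT NULL → nullable.
- model: CHECK does not forbid NULL (a CHECK constraint passes when its expression is NULL) → nullable.
- timestamp: declared NOT NULL → not nullable.
- reading_id: part of the PRIMARY KEY, which implies NOT NULL → not nullable.
- lat: CHECK does not forbid NULL (a CHECK constraint passes when its expression is NULL) → nullable.
- unit: DEFAULT only fills an omitted column; an explicit NULL is still allowed → nullable.

lon, battery, message, severity, model, lat, unit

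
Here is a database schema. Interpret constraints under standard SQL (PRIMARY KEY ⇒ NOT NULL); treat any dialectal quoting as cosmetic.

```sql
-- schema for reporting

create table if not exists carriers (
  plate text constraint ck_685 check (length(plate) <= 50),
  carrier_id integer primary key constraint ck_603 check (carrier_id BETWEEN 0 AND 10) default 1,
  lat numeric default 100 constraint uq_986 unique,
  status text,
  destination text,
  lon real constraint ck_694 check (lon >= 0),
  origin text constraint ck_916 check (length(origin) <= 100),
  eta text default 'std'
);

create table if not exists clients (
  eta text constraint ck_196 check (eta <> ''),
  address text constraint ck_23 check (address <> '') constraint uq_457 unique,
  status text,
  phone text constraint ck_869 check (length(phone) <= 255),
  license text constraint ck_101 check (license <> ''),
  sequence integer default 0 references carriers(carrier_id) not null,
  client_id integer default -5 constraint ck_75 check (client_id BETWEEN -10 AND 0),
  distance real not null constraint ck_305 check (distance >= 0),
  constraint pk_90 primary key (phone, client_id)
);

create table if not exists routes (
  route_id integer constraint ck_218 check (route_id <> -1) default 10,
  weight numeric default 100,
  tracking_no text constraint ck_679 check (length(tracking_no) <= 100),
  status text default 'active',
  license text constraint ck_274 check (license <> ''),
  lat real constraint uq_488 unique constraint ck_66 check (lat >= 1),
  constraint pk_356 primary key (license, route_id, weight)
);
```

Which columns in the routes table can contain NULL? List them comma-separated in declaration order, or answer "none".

tracking_no, status, lat

- route_id: part of the PRIMARY KEY, which implies NOT NULL → not nullable.
- weight: part of the PRIMARY KEY, which implies NOT NULL → not nullable.
- tracking_no: CHECK does not forbid NULL (a CHECK constraint passes when its expression is NULL) → nullable.
- status: DEFAULT only fills an omitted column; an explicit NULL is still allowed → nullable.
- license: part of the PRIMARY KEY, which implies NOT NULL → not nullable.
- lat: CHECK does not forbid NULL (a CHECK constraint passes when its expression is NULL) → nullable.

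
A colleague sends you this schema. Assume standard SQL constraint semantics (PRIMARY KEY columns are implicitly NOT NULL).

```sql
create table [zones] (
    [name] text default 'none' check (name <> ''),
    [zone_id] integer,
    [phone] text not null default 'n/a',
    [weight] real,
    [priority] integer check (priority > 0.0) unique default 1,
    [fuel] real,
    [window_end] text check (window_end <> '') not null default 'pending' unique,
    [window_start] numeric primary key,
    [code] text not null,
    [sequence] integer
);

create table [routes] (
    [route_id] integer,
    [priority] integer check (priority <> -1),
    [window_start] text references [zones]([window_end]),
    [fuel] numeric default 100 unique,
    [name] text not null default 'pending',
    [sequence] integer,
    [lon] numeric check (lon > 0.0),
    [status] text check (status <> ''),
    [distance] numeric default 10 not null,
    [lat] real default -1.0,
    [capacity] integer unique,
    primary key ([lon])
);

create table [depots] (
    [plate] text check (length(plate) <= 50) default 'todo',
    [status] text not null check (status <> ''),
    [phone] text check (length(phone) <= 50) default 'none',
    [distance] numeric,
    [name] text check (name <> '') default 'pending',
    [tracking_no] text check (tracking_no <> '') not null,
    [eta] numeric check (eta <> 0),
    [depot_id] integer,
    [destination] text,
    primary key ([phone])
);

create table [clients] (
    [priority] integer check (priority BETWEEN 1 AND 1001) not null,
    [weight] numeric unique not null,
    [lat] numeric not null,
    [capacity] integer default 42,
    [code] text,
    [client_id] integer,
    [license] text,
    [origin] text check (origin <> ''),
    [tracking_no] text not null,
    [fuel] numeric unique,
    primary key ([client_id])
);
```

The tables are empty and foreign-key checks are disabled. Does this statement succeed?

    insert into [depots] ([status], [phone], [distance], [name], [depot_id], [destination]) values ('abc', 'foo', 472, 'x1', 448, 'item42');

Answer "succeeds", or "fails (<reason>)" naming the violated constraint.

fails (NOT NULL on tracking_no)

tracking_no is omitted from the column list and has no DEFAULT, so it would receive NULL.
But tracking_no is declared NOT NULL.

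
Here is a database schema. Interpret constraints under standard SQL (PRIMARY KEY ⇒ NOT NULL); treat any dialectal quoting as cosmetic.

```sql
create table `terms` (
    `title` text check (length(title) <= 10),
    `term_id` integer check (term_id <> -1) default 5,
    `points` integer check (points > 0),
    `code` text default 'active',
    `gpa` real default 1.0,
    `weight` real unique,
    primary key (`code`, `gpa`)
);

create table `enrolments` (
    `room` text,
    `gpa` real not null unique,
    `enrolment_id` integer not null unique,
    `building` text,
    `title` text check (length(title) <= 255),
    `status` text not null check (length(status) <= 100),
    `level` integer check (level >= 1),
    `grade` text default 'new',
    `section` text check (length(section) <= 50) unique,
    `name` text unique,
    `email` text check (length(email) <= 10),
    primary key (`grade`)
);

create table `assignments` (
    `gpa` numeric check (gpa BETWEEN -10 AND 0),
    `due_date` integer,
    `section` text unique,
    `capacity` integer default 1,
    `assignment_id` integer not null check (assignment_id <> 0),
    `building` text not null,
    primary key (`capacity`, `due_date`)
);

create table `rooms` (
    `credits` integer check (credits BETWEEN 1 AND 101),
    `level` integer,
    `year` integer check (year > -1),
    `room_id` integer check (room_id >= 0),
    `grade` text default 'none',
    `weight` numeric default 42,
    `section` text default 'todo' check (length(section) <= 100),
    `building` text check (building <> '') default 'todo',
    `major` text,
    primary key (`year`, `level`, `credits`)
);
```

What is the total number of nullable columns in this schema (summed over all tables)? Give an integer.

terms: 4 nullable (title, term_id, points, weight — PK (code, gpa) and explicit NOT NULL columns excluded).
enrolments: 7 nullable (room, building, title, level, section, name, email — PK (grade) and explicit NOT NULL columns excluded).
assignments: 2 nullable (gpa, section — PK (capacity, due_date) and explicit NOT NULL columns excluded).
rooms: 6 nullable (room_id, grade, weight, section, building, major — PK (year, level, credits) and explicit NOT NULL columns excluded).
Total: 4 + 7 + 2 + 6 = 19.

19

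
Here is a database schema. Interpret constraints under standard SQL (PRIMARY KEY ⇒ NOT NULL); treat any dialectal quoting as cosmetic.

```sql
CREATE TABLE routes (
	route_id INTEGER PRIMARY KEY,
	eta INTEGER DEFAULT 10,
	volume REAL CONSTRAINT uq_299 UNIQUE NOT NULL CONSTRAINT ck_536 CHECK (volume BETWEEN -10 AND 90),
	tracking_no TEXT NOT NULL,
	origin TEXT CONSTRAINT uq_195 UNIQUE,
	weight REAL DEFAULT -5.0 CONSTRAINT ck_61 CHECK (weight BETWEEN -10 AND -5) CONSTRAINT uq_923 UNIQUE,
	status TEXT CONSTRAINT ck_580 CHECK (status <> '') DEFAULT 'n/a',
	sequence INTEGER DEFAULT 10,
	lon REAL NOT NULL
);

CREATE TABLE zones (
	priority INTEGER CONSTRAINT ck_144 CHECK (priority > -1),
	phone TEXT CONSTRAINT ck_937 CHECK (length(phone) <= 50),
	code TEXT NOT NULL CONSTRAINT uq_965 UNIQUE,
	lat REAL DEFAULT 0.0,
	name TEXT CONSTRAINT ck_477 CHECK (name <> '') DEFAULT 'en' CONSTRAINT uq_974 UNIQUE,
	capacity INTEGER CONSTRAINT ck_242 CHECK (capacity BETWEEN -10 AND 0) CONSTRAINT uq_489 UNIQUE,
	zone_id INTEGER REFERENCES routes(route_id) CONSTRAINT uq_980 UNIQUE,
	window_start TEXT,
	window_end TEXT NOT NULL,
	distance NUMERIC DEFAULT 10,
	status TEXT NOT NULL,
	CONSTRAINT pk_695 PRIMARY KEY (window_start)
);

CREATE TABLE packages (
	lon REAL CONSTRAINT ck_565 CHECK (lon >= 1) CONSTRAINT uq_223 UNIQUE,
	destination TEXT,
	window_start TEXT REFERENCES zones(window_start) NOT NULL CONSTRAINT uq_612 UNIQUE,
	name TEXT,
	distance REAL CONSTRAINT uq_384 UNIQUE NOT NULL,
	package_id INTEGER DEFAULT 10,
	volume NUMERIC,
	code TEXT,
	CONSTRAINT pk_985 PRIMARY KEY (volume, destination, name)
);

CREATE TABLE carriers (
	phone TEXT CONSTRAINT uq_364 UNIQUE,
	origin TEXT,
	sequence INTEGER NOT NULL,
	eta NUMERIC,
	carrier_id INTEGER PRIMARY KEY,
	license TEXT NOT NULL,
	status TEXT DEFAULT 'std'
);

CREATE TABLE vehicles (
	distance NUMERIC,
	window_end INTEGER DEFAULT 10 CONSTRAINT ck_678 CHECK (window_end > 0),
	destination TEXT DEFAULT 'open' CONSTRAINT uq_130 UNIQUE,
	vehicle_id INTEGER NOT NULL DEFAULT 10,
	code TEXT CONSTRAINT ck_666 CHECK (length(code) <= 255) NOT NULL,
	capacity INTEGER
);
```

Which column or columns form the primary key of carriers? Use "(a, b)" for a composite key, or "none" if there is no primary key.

carrier_id

carrier_id is declared PRIMARY KEY inline on the column.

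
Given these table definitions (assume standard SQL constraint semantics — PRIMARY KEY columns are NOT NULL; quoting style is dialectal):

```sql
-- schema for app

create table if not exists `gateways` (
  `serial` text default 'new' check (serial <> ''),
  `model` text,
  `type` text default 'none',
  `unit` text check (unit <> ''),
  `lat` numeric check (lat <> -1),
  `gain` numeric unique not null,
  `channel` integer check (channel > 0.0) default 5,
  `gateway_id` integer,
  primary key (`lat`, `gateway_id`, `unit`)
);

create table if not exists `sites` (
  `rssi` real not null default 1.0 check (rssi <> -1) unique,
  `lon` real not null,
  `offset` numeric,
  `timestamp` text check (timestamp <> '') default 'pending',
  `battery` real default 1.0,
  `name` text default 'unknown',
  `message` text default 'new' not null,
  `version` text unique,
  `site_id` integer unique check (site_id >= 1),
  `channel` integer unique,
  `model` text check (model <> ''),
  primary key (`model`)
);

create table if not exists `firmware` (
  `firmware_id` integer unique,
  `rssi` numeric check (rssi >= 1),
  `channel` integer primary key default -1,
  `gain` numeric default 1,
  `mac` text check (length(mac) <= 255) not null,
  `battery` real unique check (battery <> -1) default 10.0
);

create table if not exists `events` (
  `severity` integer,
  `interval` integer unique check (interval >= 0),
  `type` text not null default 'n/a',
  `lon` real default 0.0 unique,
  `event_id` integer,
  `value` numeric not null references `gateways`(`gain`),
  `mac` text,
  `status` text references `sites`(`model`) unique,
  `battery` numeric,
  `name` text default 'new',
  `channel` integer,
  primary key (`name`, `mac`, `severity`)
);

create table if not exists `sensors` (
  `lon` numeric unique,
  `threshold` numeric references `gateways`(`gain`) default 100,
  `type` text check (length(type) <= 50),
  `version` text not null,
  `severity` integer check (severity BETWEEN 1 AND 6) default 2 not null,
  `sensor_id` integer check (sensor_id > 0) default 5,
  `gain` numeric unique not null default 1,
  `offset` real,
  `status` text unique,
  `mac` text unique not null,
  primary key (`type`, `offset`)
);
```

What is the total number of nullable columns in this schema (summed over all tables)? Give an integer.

25

gateways: 4 nullable (serial, model, type, channel — PK (lat, gateway_id, unit) and explicit NOT NULL columns excluded).
sites: 7 nullable (offset, timestamp, battery, name, version, site_id, channel — PK (model) and explicit NOT NULL columns excluded).
firmware: 4 nullable (firmware_id, rssi, gain, battery — PK (channel) and explicit NOT NULL columns excluded).
events: 6 nullable (interval, lon, event_id, status, battery, channel — PK (name, mac, severity) and explicit NOT NULL columns excluded).
sensors: 4 nullable (lon, threshold, sensor_id, status — PK (type, offset) and explicit NOT NULL columns excluded).
Total: 4 + 7 + 4 + 6 + 4 = 25.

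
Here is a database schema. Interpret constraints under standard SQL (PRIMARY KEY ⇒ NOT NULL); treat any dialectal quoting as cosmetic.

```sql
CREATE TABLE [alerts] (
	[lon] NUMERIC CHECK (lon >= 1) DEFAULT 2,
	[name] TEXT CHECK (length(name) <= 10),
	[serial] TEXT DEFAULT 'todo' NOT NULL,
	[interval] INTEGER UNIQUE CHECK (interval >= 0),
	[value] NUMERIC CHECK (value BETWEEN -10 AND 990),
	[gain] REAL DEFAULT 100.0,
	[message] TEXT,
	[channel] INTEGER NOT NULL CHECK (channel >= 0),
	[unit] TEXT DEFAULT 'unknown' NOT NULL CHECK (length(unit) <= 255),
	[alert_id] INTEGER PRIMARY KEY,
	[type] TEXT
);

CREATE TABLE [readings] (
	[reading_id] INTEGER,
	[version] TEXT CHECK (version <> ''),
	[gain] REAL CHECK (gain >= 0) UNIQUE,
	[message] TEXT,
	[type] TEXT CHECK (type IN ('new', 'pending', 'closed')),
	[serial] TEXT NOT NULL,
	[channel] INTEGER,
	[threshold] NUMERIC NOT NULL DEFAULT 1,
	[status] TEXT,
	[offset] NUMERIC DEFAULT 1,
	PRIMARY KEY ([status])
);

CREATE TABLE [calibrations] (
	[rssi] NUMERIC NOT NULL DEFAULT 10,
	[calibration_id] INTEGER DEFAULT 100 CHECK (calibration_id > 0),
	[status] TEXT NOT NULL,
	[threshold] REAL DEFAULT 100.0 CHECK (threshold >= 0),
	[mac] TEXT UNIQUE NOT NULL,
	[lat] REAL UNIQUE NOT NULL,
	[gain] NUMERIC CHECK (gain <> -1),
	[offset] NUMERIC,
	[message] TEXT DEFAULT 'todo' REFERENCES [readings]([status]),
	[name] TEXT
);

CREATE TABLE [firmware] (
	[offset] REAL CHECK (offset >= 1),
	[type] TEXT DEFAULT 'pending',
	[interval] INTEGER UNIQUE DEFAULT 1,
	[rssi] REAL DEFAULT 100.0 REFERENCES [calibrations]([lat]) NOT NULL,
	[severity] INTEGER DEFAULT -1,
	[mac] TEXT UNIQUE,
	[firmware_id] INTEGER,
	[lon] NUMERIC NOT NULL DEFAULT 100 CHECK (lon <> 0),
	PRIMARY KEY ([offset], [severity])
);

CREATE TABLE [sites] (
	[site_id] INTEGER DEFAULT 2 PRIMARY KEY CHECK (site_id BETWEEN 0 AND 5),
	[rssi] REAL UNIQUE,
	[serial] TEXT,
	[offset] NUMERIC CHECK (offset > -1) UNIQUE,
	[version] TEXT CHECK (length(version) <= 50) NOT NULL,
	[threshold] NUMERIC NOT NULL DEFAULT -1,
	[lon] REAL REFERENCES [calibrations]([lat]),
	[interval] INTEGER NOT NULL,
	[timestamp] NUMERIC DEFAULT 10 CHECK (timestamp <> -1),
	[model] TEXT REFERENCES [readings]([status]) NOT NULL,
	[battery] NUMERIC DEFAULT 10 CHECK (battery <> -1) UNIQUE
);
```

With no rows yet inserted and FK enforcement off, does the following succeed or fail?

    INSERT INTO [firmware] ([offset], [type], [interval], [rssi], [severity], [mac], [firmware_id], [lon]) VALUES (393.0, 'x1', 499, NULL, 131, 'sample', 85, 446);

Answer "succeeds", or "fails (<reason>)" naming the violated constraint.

fails (NOT NULL on rssi)

rssi is explicitly set to NULL, but rssi is declared NOT NULL.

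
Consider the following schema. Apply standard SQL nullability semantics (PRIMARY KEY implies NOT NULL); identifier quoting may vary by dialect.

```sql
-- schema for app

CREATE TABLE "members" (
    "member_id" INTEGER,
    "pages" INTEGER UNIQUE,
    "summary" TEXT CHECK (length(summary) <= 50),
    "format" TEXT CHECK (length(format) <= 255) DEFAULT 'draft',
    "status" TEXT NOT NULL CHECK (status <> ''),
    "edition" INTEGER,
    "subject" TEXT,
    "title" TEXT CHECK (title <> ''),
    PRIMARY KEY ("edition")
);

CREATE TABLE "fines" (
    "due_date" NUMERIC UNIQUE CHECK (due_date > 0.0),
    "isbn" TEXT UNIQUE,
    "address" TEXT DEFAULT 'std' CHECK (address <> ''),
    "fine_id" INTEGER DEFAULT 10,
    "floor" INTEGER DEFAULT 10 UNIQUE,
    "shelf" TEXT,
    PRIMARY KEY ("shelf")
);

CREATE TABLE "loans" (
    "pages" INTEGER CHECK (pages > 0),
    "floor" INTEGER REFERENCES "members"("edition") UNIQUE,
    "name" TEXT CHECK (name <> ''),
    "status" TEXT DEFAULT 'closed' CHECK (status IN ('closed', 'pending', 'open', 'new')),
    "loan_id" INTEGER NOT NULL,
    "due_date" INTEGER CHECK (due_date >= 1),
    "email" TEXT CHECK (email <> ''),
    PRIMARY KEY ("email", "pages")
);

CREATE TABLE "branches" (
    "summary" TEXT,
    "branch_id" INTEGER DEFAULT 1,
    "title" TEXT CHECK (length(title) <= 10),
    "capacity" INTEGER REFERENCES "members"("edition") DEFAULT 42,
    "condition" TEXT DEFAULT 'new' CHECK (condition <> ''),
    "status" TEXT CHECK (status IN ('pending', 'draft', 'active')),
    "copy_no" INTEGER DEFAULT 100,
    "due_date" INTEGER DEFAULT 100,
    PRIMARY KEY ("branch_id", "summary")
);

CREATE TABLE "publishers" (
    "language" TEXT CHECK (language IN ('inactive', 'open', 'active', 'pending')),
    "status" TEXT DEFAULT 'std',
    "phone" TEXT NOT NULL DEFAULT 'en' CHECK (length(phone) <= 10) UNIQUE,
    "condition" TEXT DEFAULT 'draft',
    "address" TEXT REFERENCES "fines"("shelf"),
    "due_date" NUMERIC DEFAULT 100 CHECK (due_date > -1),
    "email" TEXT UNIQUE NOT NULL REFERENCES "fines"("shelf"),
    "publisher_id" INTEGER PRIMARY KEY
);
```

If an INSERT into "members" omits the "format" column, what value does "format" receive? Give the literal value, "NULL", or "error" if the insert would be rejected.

format has an explicit DEFAULT 'draft'.
When the column is omitted from an INSERT, that default is used.

'draft'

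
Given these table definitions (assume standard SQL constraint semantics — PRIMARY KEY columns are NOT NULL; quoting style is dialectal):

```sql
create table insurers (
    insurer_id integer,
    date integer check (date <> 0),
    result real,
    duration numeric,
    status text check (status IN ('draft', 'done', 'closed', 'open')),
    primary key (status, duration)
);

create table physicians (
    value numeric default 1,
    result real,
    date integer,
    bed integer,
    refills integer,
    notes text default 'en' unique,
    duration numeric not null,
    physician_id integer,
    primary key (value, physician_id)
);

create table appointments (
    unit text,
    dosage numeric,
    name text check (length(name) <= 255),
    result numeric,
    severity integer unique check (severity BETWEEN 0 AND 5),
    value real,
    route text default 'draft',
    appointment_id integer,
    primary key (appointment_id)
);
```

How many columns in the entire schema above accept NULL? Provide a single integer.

insurers: 3 nullable (insurer_id, date, result — PK (status, duration) and explicit NOT NULL columns excluded).
physicians: 5 nullable (result, date, bed, refills, notes — PK (value, physician_id) and explicit NOT NULL columns excluded).
appointments: 7 nullable (unit, dosage, name, result, severity, value, route — PK (appointment_id) and explicit NOT NULL columns excluded).
Total: 3 + 5 + 7 = 15.

15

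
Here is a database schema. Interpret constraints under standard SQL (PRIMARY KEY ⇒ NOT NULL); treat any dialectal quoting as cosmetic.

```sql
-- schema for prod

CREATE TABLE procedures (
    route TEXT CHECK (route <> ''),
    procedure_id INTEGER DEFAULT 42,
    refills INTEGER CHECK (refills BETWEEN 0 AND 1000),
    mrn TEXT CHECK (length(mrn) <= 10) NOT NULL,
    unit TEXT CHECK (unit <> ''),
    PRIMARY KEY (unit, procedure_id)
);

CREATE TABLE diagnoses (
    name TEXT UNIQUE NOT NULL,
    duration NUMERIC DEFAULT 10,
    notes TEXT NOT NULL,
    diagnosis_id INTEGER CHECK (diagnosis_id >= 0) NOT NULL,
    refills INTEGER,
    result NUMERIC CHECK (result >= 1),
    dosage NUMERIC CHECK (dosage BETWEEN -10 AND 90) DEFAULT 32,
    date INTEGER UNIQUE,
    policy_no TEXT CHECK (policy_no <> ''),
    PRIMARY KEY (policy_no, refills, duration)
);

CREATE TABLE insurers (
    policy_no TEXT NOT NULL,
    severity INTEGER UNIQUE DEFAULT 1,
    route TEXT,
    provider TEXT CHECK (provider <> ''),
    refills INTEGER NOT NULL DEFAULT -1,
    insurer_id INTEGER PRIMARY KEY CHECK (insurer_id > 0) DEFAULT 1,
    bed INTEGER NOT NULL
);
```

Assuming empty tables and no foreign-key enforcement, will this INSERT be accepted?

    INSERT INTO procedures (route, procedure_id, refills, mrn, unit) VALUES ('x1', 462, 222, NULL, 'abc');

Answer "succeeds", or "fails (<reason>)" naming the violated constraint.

mrn is explicitly set to NULL, but mrn is declared NOT NULL.

fails (NOT NULL on mrn)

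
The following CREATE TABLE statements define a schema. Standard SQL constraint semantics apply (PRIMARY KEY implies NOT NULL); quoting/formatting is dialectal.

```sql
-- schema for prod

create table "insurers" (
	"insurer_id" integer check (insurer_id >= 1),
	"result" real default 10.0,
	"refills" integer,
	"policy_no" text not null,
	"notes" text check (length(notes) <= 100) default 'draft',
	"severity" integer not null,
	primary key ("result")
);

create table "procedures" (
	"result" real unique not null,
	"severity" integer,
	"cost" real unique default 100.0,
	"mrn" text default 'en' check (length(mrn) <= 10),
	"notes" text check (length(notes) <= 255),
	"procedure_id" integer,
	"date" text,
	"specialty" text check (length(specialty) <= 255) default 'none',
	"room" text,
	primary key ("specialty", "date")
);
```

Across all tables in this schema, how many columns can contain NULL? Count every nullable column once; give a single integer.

9

insurers: 3 nullable (insurer_id, refills, notes — PK (result) and explicit NOT NULL columns excluded).
procedures: 6 nullable (severity, cost, mrn, notes, procedure_id, room — PK (specialty, date) and explicit NOT NULL columns excluded).
Total: 3 + 6 = 9.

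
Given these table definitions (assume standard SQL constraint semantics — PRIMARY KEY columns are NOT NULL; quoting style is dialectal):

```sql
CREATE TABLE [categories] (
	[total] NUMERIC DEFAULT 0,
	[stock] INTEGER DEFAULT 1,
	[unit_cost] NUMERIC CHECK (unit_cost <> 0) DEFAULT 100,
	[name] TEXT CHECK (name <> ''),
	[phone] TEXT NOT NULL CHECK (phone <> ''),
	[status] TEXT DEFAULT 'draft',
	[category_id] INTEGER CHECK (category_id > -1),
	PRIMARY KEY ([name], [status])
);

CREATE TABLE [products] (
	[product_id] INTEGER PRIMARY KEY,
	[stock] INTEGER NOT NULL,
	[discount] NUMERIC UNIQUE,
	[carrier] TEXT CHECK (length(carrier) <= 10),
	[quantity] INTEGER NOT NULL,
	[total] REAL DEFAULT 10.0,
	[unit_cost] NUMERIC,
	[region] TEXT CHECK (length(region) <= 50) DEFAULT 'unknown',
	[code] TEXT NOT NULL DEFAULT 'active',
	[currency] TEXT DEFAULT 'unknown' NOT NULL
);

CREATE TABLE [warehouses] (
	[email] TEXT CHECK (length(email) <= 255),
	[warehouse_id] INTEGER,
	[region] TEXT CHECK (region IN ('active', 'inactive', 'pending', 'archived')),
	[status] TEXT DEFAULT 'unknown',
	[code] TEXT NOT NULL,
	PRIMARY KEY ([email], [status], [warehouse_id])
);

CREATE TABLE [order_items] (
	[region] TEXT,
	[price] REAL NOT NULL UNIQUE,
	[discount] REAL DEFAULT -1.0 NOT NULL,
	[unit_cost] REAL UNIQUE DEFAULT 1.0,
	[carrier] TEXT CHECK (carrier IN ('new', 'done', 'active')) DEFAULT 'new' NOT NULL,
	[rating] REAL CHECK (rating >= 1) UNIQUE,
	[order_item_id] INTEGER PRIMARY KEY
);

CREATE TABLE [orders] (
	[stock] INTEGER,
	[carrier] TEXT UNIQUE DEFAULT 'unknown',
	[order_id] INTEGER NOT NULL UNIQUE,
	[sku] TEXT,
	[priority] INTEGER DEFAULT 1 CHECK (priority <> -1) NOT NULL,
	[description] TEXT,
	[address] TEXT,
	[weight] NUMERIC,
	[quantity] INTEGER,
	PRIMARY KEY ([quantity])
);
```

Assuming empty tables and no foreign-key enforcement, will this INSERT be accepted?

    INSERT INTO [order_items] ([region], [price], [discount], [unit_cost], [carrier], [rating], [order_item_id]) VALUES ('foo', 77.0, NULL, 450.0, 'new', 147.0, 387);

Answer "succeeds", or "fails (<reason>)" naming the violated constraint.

fails (NOT NULL on discount)

discount is explicitly set to NULL, but discount is declared NOT NULL.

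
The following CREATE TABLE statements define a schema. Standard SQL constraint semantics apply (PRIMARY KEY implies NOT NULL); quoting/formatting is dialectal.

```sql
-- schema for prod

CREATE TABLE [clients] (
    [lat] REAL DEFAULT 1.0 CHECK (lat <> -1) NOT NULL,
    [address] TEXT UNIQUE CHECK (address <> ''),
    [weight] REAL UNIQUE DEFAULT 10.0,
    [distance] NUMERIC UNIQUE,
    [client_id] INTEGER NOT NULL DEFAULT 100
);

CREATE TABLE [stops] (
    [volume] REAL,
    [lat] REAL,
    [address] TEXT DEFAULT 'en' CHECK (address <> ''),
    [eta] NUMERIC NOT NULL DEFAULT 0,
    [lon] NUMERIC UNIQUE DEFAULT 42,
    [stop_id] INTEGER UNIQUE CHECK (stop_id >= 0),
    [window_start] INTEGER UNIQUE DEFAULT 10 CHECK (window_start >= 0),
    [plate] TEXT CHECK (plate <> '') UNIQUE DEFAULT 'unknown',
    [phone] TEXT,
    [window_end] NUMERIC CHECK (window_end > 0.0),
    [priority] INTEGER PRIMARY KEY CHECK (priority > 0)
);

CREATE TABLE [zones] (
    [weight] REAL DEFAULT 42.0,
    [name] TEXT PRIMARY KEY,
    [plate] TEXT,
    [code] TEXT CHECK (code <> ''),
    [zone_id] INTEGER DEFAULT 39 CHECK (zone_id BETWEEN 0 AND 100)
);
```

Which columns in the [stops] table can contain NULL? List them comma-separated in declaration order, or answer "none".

volume, lat, address, lon, stop_id, window_start, plate, phone, window_end

- volume: no NOT NULL constraint applies → nullable.
- lat: no NOT NULL constraint applies → nullable.
- address: CHECK does not forbid NULL (a CHECK constraint passes when its expression is NULL) → nullable.
- eta: declared NOT NULL → not nullable.
- lon: UNIQUE does not imply NOT NULL → nullable.
- stop_id: CHECK does not forbid NULL (a CHECK constraint passes when its expression is NULL) → nullable.
- window_start: CHECK does not forbid NULL (a CHECK constraint passes when its expression is NULL) → nullable.
- plate: CHECK does not forbid NULL (a CHECK constraint passes when its expression is NULL) → nullable.
- phone: no NOT NULL constraint applies → nullable.
- window_end: CHECK does not forbid NULL (a CHECK constraint passes when its expression is NULL) → nullable.
- priority: part of the PRIMARY KEY, which implies NOT NULL → not nullable.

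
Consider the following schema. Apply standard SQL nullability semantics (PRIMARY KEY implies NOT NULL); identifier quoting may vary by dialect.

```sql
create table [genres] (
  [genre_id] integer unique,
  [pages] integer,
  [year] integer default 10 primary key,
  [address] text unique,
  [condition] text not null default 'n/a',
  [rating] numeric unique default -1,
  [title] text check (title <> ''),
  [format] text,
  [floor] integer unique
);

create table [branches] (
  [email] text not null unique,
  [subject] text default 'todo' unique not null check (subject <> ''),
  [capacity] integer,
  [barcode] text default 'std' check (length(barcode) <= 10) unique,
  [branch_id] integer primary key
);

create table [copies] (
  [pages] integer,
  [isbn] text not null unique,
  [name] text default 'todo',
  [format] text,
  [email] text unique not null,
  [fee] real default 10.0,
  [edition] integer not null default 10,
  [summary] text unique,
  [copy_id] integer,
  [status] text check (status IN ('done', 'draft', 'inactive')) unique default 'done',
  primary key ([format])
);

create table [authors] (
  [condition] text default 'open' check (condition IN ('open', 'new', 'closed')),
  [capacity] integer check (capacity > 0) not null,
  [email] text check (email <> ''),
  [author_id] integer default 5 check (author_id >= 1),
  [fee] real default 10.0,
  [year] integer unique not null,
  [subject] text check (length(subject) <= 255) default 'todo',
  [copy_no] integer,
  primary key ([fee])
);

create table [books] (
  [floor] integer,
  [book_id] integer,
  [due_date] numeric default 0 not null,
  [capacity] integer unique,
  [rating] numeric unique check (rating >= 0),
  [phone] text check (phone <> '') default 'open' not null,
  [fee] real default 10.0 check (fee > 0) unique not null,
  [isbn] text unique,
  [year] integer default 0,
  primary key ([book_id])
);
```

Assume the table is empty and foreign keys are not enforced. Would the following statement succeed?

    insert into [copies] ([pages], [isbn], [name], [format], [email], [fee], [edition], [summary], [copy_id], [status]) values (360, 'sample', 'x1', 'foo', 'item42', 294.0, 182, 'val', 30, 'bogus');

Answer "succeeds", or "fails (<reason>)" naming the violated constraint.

The value 'bogus' for status violates CHECK (status IN ('done', 'draft', 'inactive')).

fails (CHECK on status)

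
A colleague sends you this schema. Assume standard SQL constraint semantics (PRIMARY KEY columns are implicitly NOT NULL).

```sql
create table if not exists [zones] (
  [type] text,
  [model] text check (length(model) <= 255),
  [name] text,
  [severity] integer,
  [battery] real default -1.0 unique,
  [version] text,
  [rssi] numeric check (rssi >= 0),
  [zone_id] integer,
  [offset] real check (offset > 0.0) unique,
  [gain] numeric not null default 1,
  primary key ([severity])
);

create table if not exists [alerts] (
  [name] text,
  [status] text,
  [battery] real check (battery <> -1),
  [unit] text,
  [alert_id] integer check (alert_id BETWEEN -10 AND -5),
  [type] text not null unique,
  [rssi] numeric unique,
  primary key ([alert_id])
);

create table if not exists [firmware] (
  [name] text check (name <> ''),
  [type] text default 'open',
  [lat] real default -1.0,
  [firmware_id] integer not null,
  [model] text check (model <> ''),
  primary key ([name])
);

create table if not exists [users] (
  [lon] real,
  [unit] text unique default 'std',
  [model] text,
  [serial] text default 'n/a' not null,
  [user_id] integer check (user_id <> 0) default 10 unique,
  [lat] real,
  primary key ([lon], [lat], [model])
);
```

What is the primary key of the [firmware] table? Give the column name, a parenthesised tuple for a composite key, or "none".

name

name is declared PRIMARY KEY as a table-level PRIMARY KEY clause.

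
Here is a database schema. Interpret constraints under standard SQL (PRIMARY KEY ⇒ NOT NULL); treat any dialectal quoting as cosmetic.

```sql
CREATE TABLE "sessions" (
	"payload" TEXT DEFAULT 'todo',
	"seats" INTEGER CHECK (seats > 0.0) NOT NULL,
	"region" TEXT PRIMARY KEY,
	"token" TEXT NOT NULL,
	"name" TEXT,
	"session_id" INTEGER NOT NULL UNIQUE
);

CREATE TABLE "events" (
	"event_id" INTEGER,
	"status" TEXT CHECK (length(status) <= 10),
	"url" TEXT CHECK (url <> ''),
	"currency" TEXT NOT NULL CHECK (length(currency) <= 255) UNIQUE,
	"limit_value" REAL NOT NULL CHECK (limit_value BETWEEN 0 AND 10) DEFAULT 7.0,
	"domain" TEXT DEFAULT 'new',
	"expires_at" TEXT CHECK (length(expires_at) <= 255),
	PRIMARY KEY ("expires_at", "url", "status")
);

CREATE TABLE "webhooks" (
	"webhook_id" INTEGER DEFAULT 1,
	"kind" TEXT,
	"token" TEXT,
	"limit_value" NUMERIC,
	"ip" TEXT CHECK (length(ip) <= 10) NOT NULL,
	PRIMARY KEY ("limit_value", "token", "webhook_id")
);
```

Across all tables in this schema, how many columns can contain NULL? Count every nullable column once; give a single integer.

5

sessions: 2 nullable (payload, name — PK (region) and explicit NOT NULL columns excluded).
events: 2 nullable (event_id, domain — PK (expires_at, url, status) and explicit NOT NULL columns excluded).
webhooks: 1 nullable (kind — PK (limit_value, token, webhook_id) and explicit NOT NULL columns excluded).
Total: 2 + 2 + 1 = 5.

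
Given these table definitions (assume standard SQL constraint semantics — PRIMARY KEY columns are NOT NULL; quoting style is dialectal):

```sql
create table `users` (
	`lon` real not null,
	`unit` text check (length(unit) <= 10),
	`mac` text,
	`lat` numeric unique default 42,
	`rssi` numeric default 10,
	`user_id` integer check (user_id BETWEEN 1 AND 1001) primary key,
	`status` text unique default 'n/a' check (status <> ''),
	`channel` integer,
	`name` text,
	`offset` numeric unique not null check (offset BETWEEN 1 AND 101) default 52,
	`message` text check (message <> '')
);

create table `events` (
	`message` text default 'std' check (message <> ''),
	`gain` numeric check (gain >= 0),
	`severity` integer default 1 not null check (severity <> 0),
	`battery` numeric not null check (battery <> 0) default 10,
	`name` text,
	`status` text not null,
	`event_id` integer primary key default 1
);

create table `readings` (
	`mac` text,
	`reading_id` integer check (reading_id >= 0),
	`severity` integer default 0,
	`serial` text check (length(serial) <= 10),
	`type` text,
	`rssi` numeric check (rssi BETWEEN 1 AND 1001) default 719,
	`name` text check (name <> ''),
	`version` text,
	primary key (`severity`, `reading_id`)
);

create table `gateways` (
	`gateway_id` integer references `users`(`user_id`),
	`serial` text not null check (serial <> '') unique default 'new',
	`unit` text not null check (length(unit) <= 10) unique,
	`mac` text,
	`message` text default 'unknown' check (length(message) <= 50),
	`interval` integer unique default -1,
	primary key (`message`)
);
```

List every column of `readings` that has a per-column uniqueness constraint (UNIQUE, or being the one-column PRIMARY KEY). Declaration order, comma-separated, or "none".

- mac: no UNIQUE or single-column PK constraint.
- reading_id: part of a composite PRIMARY KEY — only the tuple is unique, not this column on its own.
- severity: part of a composite PRIMARY KEY — only the tuple is unique, not this column on its own.
- serial: no UNIQUE or single-column PK constraint.
- type: no UNIQUE or single-column PK constraint.
- rssi: no UNIQUE or single-column PK constraint.
- name: no UNIQUE or single-column PK constraint.
- version: no UNIQUE or single-column PK constraint.

none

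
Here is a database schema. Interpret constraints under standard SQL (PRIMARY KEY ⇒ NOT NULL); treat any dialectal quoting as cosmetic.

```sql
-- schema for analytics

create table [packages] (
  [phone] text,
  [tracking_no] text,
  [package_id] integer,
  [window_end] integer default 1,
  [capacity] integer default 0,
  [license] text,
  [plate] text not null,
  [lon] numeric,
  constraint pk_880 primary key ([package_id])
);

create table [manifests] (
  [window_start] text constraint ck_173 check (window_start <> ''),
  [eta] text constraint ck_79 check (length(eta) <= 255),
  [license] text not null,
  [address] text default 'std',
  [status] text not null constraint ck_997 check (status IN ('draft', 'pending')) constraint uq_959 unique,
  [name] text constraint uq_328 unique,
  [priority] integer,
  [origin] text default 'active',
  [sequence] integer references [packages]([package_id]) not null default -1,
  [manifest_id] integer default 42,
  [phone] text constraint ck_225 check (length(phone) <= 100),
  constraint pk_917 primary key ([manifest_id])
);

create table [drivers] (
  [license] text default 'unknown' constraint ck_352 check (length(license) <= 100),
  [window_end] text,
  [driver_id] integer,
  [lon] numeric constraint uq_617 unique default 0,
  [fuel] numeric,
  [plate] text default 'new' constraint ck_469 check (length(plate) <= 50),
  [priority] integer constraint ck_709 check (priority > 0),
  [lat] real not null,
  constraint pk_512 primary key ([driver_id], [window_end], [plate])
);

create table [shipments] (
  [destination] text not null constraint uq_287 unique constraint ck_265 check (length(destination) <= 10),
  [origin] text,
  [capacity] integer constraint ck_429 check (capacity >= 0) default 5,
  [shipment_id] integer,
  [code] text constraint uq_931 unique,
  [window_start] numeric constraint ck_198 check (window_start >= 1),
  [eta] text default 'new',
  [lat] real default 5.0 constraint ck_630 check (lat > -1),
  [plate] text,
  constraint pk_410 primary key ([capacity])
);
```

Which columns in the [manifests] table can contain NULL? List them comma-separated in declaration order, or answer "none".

window_start, eta, address, name, priority, origin, phone

- window_start: CHECK does not forbid NULL (a CHECK constraint passes when its expression is NULL) → nullable.
- eta: CHECK does not forbid NULL (a CHECK constraint passes when its expression is NULL) → nullable.
- license: declared NOT NULL → not nullable.
- address: DEFAULT only fills an omitted column; an explicit NULL is still allowed → nullable.
- status: declared NOT NULL → not nullable.
- name: UNIQUE does not imply NOT NULL → nullable.
- priority: no NOT NULL constraint applies → nullable.
- origin: DEFAULT only fills an omitted column; an explicit NULL is still allowed → nullable.
- sequence: declared NOT NULL → not nullable.
- manifest_id: part of the PRIMARY KEY, which implies NOT NULL → not nullable.
- phone: CHECK does not forbid NULL (a CHECK constraint passes when its expression is NULL) → nullable.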